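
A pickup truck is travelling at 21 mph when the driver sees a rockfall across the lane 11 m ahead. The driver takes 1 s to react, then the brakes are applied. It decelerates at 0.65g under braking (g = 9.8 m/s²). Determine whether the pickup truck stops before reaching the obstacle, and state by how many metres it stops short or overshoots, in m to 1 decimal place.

No — it overshoots by 5.3 m

21 mph × 0.44704 = 9.3878 m/s.
a = 0.65 × 9.8 = 6.370 m/s².
Reaction distance = 9.3878 × 1 = 9.388 m.
Braking distance = v²/(2a) = 88.131 / 12.740 = 6.918 m.
Total stopping distance = 9.388 + 6.918 = 16.306 m, vs 11 m available — it cannot stop in time and overshoots by 16.306 − 11 = 5.306 m.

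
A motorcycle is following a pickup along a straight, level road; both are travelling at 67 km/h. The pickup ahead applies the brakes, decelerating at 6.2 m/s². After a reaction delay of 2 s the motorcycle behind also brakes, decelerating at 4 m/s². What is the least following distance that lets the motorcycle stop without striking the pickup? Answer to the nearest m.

Minimum gap ≈ 53 m

67 km/h ÷ 3.6 = 18.6111 m/s.
Leader travels v²/(2a_L) = 346.373 / 12.400 = 27.933 m before stopping.
Follower covers v·t_r = 18.6111 × 2 = 37.222 m while reacting, then v²/(2a_F) = 346.373 / 8.000 = 43.297 m while braking, for a total of 37.222 + 43.297 = 80.519 m.
Since a_F ≤ a_L and the follower starts braking later, the follower is never slower than the leader, so the closest approach is when both have stopped.
Minimum gap = 80.519 − 27.933 = 52.586 m.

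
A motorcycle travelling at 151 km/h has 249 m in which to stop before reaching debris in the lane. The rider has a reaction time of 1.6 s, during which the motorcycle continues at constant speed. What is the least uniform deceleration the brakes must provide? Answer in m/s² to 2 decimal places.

151 km/h ÷ 3.6 = 41.9444 m/s.
Distance covered during reaction = 41.9444 × 1.6 = 67.111 m.
Distance available for braking: 249 − 67.111 = 181.889 m.
v² = 2a·d ⇒ a = v²/(2d) = 41.9444² / (2 × 181.889) = 1759.333 / 363.778 = 4.8363 m/s².

Required deceleration ≈ 4.84 m/s²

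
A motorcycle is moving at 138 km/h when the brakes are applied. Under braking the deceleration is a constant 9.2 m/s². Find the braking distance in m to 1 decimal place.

138 km/h ÷ 3.6 = 38.3333 m/s.
Braking distance = v²/(2a) = 38.3333² / (2 × 9.200) = 1469.442 / 18.400 = 79.861 m.

Braking distance ≈ 79.9 m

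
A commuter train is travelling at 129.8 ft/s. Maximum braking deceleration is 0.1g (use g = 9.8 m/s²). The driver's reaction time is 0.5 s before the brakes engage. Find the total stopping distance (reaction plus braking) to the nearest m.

129.8 ft/s × 0.3048 = 39.5630 m/s.
a = 0.1 × 9.8 = 0.980 m/s².
Reaction distance = v·t_r = 39.5630 × 0.5 = 19.782 m.
Braking distance = v²/(2a) = 39.5630² / (2 × 0.980) = 1565.231 / 1.960 = 798.587 m.
Total = 19.782 + 798.587 = 818.369 m.

Total stopping distance ≈ 818 m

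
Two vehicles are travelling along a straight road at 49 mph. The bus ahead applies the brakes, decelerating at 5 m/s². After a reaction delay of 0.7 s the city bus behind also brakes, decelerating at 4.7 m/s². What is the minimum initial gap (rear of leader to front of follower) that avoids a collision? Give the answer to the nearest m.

49 mph × 0.44704 = 21.9050 m/s.
Leader travels v²/(2a_L) = 479.829 / 10.000 = 47.983 m before stopping.
Follower covers v·t_r = 21.9050 × 0.7 = 15.333 m while reacting, then v²/(2a_F) = 479.829 / 9.400 = 51.046 m while braking, for a total of 15.333 + 51.046 = 66.379 m.
Since a_F ≤ a_L and the follower starts braking later, the follower is never slower than the leader, so the closest approach is when both have stopped.
Minimum gap = 66.379 − 47.983 = 18.396 m.

Minimum gap ≈ 18 m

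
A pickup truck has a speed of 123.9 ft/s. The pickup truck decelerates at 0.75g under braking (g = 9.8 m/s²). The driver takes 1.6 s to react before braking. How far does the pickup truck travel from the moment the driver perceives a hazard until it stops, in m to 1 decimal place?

Total stopping distance ≈ 157.4 m

123.9 ft/s × 0.3048 = 37.7647 m/s.
a = 0.75 × 9.8 = 7.350 m/s².
Reaction distance = v·t_r = 37.7647 × 1.6 = 60.424 m.
Braking distance = v²/(2a) = 37.7647² / (2 × 7.350) = 1426.173 / 14.700 = 97.019 m.
Total = 60.424 + 97.019 = 157.443 m.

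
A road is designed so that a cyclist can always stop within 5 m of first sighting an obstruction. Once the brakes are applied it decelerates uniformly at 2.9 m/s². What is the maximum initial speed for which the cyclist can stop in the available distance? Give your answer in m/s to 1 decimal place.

Maximum speed ≈ 5.4 m/s

v²/(2a) = d ⇒ v = √(2 × 2.900 × 5) = √29.00 = 5.3852 m/s.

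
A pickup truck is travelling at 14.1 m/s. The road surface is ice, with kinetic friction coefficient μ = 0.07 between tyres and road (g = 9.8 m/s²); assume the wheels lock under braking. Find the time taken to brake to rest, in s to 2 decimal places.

a = μg = 0.07 × 9.8 = 0.686 m/s².
Braking time = v/a = 14.1000 / 0.686 = 20.554 s.

Braking time ≈ 20.55 s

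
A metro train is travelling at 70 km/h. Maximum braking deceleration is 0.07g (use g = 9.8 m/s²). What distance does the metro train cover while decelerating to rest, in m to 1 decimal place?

70 km/h ÷ 3.6 = 19.4444 m/s.
a = 0.07 × 9.8 = 0.686 m/s².
Braking distance = v²/(2a) = 19.4444² / (2 × 0.686) = 378.085 / 1.372 = 275.572 m.

Braking distance ≈ 275.6 m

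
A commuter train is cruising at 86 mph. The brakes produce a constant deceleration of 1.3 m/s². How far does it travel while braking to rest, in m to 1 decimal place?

86 mph × 0.44704 = 38.4454 m/s.
Braking distance = v²/(2a) = 38.4454² / (2 × 1.300) = 1478.049 / 2.600 = 568.480 m.

Braking distance ≈ 568.5 m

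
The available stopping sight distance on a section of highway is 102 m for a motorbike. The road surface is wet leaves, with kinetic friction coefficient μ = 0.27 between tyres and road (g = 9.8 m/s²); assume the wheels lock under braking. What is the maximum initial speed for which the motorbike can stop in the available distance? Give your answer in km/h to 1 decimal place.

a = μg = 0.27 × 9.8 = 2.646 m/s².
v²/(2a) = d ⇒ v = √(2 × 2.646 × 102) = √539.78 = 23.2332 m/s.
23.2332 m/s × 3.6 = 83.640 km/h.

Maximum speed ≈ 83.6 km/h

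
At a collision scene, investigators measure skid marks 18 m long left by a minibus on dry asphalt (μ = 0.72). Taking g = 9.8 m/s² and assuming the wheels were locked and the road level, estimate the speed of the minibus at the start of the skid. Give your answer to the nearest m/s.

Deceleration a = μg = 0.72 × 9.8 = 7.056 m/s².
v = √(2a·d) = √(2 × 7.056 × 18) = √254.016 = 15.9379 m/s.

Initial speed ≈ 16 m/s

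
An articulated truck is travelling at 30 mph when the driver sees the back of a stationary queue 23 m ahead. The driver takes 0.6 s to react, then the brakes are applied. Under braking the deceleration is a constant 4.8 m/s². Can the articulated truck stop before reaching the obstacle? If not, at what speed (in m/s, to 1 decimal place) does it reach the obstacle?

No — it strikes the obstacle at 6.0 m/s

30 mph × 0.44704 = 13.4112 m/s.
Reaction distance = 13.4112 × 0.6 = 8.047 m.
Braking distance needed to stop: v²/(2a) = 179.860 / 9.600 = 18.735 m, so total needed = 8.047 + 18.735 = 26.782 m > 23 m — it cannot stop.
Distance remaining when braking begins: 23 − 8.047 = 14.953 m.
v² = v₀² − 2a·d = 179.860 − 2 × 4.800 × 14.953 = 36.311 m²/s².
v = √36.311 = 6.026 m/s.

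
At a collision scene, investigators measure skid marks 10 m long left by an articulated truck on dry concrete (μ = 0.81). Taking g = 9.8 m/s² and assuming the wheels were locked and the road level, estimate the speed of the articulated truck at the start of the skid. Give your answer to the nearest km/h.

Initial speed ≈ 45 km/h

Deceleration a = μg = 0.81 × 9.8 = 7.938 m/s².
v = √(2a·d) = √(2 × 7.938 × 10) = √158.760 = 12.6000 m/s.
= 12.6000 × 3.6 = 45.360 km/h.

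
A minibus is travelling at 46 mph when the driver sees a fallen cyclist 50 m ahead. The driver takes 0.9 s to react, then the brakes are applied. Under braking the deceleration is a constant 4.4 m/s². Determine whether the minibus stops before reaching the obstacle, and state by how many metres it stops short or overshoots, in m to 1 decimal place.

No — it overshoots by 16.6 m

46 mph × 0.44704 = 20.5638 m/s.
Reaction distance = 20.5638 × 0.9 = 18.507 m.
Braking distance = v²/(2a) = 422.870 / 8.800 = 48.053 m.
Total stopping distance = 18.507 + 48.053 = 66.560 m, vs 50 m available — it cannot stop in time and overshoots by 66.560 − 50 = 16.560 m.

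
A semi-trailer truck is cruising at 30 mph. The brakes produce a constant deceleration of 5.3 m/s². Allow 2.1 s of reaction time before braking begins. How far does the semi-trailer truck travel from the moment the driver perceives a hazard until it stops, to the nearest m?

30 mph × 0.44704 = 13.4112 m/s.
Reaction distance = v·t_r = 13.4112 × 2.1 = 28.164 m.
Braking distance = v²/(2a) = 13.4112² / (2 × 5.300) = 179.860 / 10.600 = 16.968 m.
Total = 28.164 + 16.968 = 45.132 m.

Total stopping distance ≈ 45 m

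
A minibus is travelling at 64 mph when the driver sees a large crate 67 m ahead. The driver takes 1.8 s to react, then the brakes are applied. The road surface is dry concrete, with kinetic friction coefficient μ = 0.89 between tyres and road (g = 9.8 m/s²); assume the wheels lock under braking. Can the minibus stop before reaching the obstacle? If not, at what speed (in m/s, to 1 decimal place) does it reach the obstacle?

64 mph × 0.44704 = 28.6106 m/s.
a = μg = 0.89 × 9.8 = 8.722 m/s².
Reaction distance = 28.6106 × 1.8 = 51.499 m.
Braking distance needed to stop: v²/(2a) = 818.566 / 17.444 = 46.925 m, so total needed = 51.499 + 46.925 = 98.424 m > 67 m — it cannot stop.
Distance remaining when braking begins: 67 − 51.499 = 15.501 m.
v² = v₀² − 2a·d = 818.566 − 2 × 8.722 × 15.501 = 548.167 m²/s².
v = √548.167 = 23.413 m/s.

No — it strikes the obstacle at 23.4 m/s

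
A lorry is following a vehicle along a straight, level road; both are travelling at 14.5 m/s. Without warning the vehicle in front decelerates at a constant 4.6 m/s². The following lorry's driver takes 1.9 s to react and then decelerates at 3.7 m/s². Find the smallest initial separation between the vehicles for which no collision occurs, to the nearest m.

Leader travels v²/(2a_L) = 210.250 / 9.200 = 22.853 m before stopping.
Follower covers v·t_r = 14.5000 × 1.9 = 27.550 m while reacting, then v²/(2a_F) = 210.250 / 7.400 = 28.412 m while braking, for a total of 27.550 + 28.412 = 55.962 m.
Since a_F ≤ a_L and the follower starts braking later, the follower is never slower than the leader, so the closest approach is when both have stopped.
Minimum gap = 55.962 − 22.853 = 33.109 m.

Minimum gap ≈ 33 m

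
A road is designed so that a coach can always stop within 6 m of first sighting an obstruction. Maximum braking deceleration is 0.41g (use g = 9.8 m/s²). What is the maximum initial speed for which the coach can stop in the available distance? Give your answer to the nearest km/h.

a = 0.41 × 9.8 = 4.018 m/s².
v²/(2a) = d ⇒ v = √(2 × 4.018 × 6) = √48.22 = 6.9441 m/s.
6.9441 m/s × 3.6 = 24.999 km/h.

Maximum speed ≈ 25 km/h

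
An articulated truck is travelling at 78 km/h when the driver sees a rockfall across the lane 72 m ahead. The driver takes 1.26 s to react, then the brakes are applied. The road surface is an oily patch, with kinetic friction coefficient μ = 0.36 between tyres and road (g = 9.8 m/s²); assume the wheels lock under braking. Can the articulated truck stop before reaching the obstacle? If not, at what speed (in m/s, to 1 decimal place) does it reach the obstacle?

No — it strikes the obstacle at 12.4 m/s

78 km/h ÷ 3.6 = 21.6667 m/s.
a = μg = 0.36 × 9.8 = 3.528 m/s².
Reaction distance = 21.6667 × 1.26 = 27.300 m.
Braking distance needed to stop: v²/(2a) = 469.446 / 7.056 = 66.531 m, so total needed = 27.300 + 66.531 = 93.831 m > 72 m — it cannot stop.
Distance remaining when braking begins: 72 − 27.300 = 44.700 m.
v² = v₀² − 2a·d = 469.446 − 2 × 3.528 × 44.700 = 154.043 m²/s².
v = √154.043 = 12.411 m/s.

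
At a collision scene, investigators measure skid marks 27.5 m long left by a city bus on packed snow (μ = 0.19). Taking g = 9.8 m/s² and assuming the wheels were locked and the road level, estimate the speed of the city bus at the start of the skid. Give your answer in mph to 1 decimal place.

Initial speed ≈ 22.6 mph

Deceleration a = μg = 0.19 × 9.8 = 1.862 m/s².
v = √(2a·d) = √(2 × 1.862 × 27.5) = √102.410 = 10.1198 m/s.
= 10.1198 ÷ 0.44704 = 22.637 mph.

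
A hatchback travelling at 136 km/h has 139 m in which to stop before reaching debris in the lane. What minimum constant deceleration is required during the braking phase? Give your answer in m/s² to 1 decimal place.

Required deceleration ≈ 5.1 m/s²

136 km/h ÷ 3.6 = 37.7778 m/s.
v² = 2a·d ⇒ a = v²/(2d) = 37.7778² / (2 × 139.000) = 1427.162 / 278.000 = 5.1337 m/s².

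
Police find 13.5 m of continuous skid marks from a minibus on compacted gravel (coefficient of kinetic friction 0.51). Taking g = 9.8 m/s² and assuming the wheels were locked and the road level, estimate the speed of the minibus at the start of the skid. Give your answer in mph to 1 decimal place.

Deceleration a = μg = 0.51 × 9.8 = 4.998 m/s².
v = √(2a·d) = √(2 × 4.998 × 13.5) = √134.946 = 11.6166 m/s.
= 11.6166 ÷ 0.44704 = 25.986 mph.

Initial speed ≈ 26.0 mph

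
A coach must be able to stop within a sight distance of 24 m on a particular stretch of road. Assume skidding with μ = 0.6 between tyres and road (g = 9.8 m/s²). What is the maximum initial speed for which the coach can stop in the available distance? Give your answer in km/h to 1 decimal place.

a = μg = 0.6 × 9.8 = 5.880 m/s².
v²/(2a) = d ⇒ v = √(2 × 5.880 × 24) = √282.24 = 16.8000 m/s.
16.8000 m/s × 3.6 = 60.480 km/h.

Maximum speed ≈ 60.5 km/h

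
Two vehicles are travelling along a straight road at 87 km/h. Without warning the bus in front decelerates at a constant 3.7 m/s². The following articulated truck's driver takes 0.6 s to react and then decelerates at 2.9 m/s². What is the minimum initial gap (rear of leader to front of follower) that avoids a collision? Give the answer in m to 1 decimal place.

87 km/h ÷ 3.6 = 24.1667 m/s.
Leader travels v²/(2a_L) = 584.029 / 7.400 = 78.923 m before stopping.
Follower covers v·t_r = 24.1667 × 0.6 = 14.500 m while reacting, then v²/(2a_F) = 584.029 / 5.800 = 100.695 m while braking, for a total of 14.500 + 100.695 = 115.195 m.
Since a_F ≤ a_L and the follower starts braking later, the follower is never slower than the leader, so the closest approach is when both have stopped.
Minimum gap = 115.195 − 78.923 = 36.272 m.

Minimum gap ≈ 36.3 m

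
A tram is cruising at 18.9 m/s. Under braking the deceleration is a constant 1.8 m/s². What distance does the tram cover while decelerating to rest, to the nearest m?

Braking distance ≈ 99 m

Braking distance = v²/(2a) = 18.9000² / (2 × 1.800) = 357.210 / 3.600 = 99.225 m.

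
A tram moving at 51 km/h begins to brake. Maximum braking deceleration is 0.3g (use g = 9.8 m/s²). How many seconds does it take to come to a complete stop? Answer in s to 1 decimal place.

51 km/h ÷ 3.6 = 14.1667 m/s.
a = 0.3 × 9.8 = 2.940 m/s².
Braking time = v/a = 14.1667 / 2.940 = 4.819 s.

Braking time ≈ 4.8 s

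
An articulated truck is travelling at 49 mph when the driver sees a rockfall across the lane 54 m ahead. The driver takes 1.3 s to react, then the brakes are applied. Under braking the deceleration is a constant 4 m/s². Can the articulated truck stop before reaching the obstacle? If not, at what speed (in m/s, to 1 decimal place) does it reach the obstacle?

49 mph × 0.44704 = 21.9050 m/s.
Reaction distance = 21.9050 × 1.3 = 28.477 m.
Braking distance needed to stop: v²/(2a) = 479.829 / 8.000 = 59.979 m, so total needed = 28.477 + 59.979 = 88.456 m > 54 m — it cannot stop.
Distance remaining when braking begins: 54 − 28.477 = 25.523 m.
v² = v₀² − 2a·d = 479.829 − 2 × 4.000 × 25.523 = 275.645 m²/s².
v = √275.645 = 16.603 m/s.

No — it strikes the obstacle at 16.6 m/s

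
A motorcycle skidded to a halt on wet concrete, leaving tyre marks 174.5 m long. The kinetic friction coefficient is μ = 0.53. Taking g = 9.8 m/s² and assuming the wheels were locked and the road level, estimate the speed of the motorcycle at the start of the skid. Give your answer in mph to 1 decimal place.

Deceleration a = μg = 0.53 × 9.8 = 5.194 m/s².
v = √(2a·d) = √(2 × 5.194 × 174.5) = √1812.706 = 42.5759 m/s.
= 42.5759 ÷ 0.44704 = 95.240 mph.

Initial speed ≈ 95.2 mph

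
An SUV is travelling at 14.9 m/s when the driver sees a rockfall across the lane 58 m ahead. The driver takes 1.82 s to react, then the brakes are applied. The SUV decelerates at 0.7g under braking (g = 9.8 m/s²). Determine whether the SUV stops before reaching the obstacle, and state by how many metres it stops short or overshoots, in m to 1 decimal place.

a = 0.7 × 9.8 = 6.860 m/s².
Reaction distance = 14.9000 × 1.82 = 27.118 m.
Braking distance = v²/(2a) = 222.010 / 13.720 = 16.181 m.
Total stopping distance = 27.118 + 16.181 = 43.299 m, vs 58 m available — it stops with 58 − 43.299 = 14.701 m to spare.

Yes — it stops 14.7 m short of the obstacle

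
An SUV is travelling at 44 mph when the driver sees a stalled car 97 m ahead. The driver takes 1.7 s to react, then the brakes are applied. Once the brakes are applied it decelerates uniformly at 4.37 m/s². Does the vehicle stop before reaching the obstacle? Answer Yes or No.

Yes

44 mph × 0.44704 = 19.6698 m/s.
Reaction distance = 19.6698 × 1.7 = 33.439 m.
Braking distance = v²/(2a) = 386.901 / 8.740 = 44.268 m.
Total stopping distance = 33.439 + 44.268 = 77.707 m, vs 97 m available — it stops with 97 − 77.707 = 19.293 m to spare.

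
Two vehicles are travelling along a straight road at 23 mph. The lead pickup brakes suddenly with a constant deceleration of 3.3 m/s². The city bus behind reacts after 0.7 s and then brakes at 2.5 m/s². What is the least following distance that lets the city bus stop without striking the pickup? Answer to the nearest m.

23 mph × 0.44704 = 10.2819 m/s.
Leader travels v²/(2a_L) = 105.717 / 6.600 = 16.018 m before stopping.
Follower covers v·t_r = 10.2819 × 0.7 = 7.197 m while reacting, then v²/(2a_F) = 105.717 / 5.000 = 21.143 m while braking, for a total of 7.197 + 21.143 = 28.340 m.
Since a_F ≤ a_L and the follower starts braking later, the follower is never slower than the leader, so the closest approach is when both have stopped.
Minimum gap = 28.340 − 16.018 = 12.322 m.

Minimum gap ≈ 12 m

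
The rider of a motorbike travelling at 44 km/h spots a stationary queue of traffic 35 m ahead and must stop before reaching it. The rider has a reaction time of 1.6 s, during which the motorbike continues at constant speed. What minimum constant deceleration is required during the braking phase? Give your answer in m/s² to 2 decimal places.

44 km/h ÷ 3.6 = 12.2222 m/s.
Distance covered during reaction = 12.2222 × 1.6 = 19.556 m.
Distance available for braking: 35 − 19.556 = 15.444 m.
v² = 2a·d ⇒ a = v²/(2d) = 12.2222² / (2 × 15.444) = 149.382 / 30.888 = 4.8362 m/s².

Required deceleration ≈ 4.84 m/s²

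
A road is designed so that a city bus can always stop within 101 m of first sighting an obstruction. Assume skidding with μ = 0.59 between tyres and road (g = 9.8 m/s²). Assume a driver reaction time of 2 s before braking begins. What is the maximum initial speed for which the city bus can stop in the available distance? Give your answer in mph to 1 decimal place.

a = μg = 0.59 × 9.8 = 5.782 m/s².
Stopping distance: v·t_r + v²/(2a) = 101 with t_r = 2 s and a = 5.782 m/s².
So v² + 23.128 v − 1167.96 = 0.
Positive root: v = −a·t_r + √((a·t_r)² + 2a·d) = −11.564 + √(133.726 + 1167.96) = 24.5149 m/s.
24.5149 m/s ÷ 0.44704 = 54.838 mph.

Maximum speed ≈ 54.8 mph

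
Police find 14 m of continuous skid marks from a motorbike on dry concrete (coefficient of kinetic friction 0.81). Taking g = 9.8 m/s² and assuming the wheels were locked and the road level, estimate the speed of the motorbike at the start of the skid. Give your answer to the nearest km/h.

Initial speed ≈ 54 km/h

Deceleration a = μg = 0.81 × 9.8 = 7.938 m/s².
v = √(2a·d) = √(2 × 7.938 × 14) = √222.264 = 14.9085 m/s.
= 14.9085 × 3.6 = 53.671 km/h.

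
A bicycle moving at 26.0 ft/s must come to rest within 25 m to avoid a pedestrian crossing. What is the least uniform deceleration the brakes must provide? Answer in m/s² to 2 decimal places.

26 ft/s × 0.3048 = 7.9248 m/s.
v² = 2a·d ⇒ a = v²/(2d) = 7.9248² / (2 × 25.000) = 62.802 / 50.000 = 1.2560 m/s².

Required deceleration ≈ 1.26 m/s²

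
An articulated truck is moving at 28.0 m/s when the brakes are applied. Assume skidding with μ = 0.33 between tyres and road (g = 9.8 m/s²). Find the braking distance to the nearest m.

a = μg = 0.33 × 9.8 = 3.234 m/s².
Braking distance = v²/(2a) = 28.0000² / (2 × 3.234) = 784.000 / 6.468 = 121.212 m.

Braking distance ≈ 121 m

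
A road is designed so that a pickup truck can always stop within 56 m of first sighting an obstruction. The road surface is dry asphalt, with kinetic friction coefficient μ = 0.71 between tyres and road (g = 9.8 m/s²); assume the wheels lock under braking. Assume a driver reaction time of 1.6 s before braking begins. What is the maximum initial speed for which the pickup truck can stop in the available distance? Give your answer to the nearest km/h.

a = μg = 0.71 × 9.8 = 6.958 m/s².
Stopping distance: v·t_r + v²/(2a) = 56 with t_r = 1.6 s and a = 6.958 m/s².
So v² + 22.266 v − 779.30 = 0.
Positive root: v = −a·t_r + √((a·t_r)² + 2a·d) = −11.133 + √(123.944 + 779.30) = 18.9210 m/s.
18.9210 m/s × 3.6 = 68.116 km/h.

Maximum speed ≈ 68 km/h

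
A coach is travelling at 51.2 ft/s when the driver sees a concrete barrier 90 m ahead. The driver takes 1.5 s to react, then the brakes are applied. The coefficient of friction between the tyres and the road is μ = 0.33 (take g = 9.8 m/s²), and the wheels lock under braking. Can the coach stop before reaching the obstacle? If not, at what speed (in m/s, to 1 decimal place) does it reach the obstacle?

51.2 ft/s × 0.3048 = 15.6058 m/s.
a = μg = 0.33 × 9.8 = 3.234 m/s².
Reaction distance = 15.6058 × 1.5 = 23.409 m.
Braking distance = v²/(2a) = 243.541 / 6.468 = 37.653 m.
Total stopping distance = 23.409 + 37.653 = 61.062 m, vs 90 m available — it stops with 90 − 61.062 = 28.938 m to spare.

Yes — it stops about 28.9 m short of the obstacle, so it never reaches it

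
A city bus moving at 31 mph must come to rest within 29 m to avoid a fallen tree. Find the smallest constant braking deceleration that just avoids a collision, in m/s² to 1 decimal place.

31 mph × 0.44704 = 13.8582 m/s.
v² = 2a·d ⇒ a = v²/(2d) = 13.8582² / (2 × 29.000) = 192.050 / 58.000 = 3.3112 m/s².

Required deceleration ≈ 3.3 m/s²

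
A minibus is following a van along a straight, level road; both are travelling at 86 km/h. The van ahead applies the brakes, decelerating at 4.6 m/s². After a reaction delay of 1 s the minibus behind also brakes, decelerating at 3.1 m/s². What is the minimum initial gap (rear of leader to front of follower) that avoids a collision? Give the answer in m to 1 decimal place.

86 km/h ÷ 3.6 = 23.8889 m/s.
Leader travels v²/(2a_L) = 570.680 / 9.200 = 62.030 m before stopping.
Follower covers v·t_r = 23.8889 × 1 = 23.889 m while reacting, then v²/(2a_F) = 570.680 / 6.200 = 92.045 m while braking, for a total of 23.889 + 92.045 = 115.934 m.
Since a_F ≤ a_L and the follower starts braking later, the follower is never slower than the leader, so the closest approach is when both have stopped.
Minimum gap = 115.934 − 62.030 = 53.904 m.

Minimum gap ≈ 53.9 m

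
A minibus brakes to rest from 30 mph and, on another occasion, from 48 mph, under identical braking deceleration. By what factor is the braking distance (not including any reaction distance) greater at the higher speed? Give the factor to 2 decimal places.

Factor ≈ 2.56

Braking distance d = v²/(2a), so with a fixed, d ∝ v².
Factor = (48/30)² = 1.6000² = 2.5600.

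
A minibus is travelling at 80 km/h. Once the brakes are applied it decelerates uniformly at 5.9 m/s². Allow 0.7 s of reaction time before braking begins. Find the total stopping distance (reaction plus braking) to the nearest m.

Total stopping distance ≈ 57 m

80 km/h ÷ 3.6 = 22.2222 m/s.
Reaction distance = v·t_r = 22.2222 × 0.7 = 15.556 m.
Braking distance = v²/(2a) = 22.2222² / (2 × 5.900) = 493.826 / 11.800 = 41.850 m.
Total = 15.556 + 41.850 = 57.406 m.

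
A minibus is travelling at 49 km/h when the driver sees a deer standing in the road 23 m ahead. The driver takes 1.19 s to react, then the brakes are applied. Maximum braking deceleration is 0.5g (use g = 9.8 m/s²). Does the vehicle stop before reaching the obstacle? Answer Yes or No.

No

49 km/h ÷ 3.6 = 13.6111 m/s.
a = 0.5 × 9.8 = 4.900 m/s².
Reaction distance = 13.6111 × 1.19 = 16.197 m.
Braking distance = v²/(2a) = 185.262 / 9.800 = 18.904 m.
Total stopping distance = 16.197 + 18.904 = 35.101 m, vs 23 m available — it cannot stop in time and overshoots by 35.101 − 23 = 12.101 m.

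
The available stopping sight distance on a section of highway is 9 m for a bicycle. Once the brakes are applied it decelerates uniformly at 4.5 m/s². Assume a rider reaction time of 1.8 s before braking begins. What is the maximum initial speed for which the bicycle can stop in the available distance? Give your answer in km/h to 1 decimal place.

Maximum speed ≈ 14.4 km/h

Stopping distance: v·t_r + v²/(2a) = 9 with t_r = 1.8 s and a = 4.500 m/s².
So v² + 16.200 v − 81.00 = 0.
Positive root: v = −a·t_r + √((a·t_r)² + 2a·d) = −8.100 + √(65.610 + 81.00) = 4.0083 m/s.
4.0083 m/s × 3.6 = 14.430 km/h.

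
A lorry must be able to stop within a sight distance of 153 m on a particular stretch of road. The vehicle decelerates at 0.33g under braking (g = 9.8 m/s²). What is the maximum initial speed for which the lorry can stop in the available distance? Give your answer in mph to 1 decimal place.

a = 0.33 × 9.8 = 3.234 m/s².
v²/(2a) = d ⇒ v = √(2 × 3.234 × 153) = √989.60 = 31.4579 m/s.
31.4579 m/s ÷ 0.44704 = 70.369 mph.

Maximum speed ≈ 70.4 mph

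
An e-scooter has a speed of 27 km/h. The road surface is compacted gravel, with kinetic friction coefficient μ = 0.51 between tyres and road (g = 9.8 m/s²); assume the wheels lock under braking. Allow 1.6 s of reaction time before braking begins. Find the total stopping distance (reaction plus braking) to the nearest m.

Total stopping distance ≈ 18 m

27 km/h ÷ 3.6 = 7.5000 m/s.
a = μg = 0.51 × 9.8 = 4.998 m/s².
Reaction distance = v·t_r = 7.5000 × 1.6 = 12.000 m.
Braking distance = v²/(2a) = 7.5000² / (2 × 4.998) = 56.250 / 9.996 = 5.627 m.
Total = 12.000 + 5.627 = 17.627 m.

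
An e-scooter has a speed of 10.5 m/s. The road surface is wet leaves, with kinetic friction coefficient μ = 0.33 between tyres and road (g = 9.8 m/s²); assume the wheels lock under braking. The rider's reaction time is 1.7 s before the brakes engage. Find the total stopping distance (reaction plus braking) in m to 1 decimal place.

a = μg = 0.33 × 9.8 = 3.234 m/s².
Reaction distance = v·t_r = 10.5000 × 1.7 = 17.850 m.
Braking distance = v²/(2a) = 10.5000² / (2 × 3.234) = 110.250 / 6.468 = 17.045 m.
Total = 17.850 + 17.045 = 34.895 m.

Total stopping distance ≈ 34.9 m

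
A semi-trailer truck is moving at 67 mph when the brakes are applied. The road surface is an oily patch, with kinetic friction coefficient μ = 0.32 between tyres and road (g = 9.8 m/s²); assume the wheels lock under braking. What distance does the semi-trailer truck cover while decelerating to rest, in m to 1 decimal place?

67 mph × 0.44704 = 29.9517 m/s.
a = μg = 0.32 × 9.8 = 3.136 m/s².
Braking distance = v²/(2a) = 29.9517² / (2 × 3.136) = 897.104 / 6.272 = 143.033 m.

Braking distance ≈ 143.0 m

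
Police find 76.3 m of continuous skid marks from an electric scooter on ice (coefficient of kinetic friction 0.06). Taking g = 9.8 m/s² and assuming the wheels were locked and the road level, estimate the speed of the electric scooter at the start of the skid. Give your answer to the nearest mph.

Deceleration a = μg = 0.06 × 9.8 = 0.588 m/s².
v = √(2a·d) = √(2 × 0.588 × 76.3) = √89.729 = 9.4725 m/s.
= 9.4725 ÷ 0.44704 = 21.189 mph.

Initial speed ≈ 21 mph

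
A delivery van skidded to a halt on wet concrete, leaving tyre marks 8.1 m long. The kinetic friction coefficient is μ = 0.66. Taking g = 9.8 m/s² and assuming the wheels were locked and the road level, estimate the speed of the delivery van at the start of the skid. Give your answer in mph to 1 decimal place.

Initial speed ≈ 22.9 mph

Deceleration a = μg = 0.66 × 9.8 = 6.468 m/s².
v = √(2a·d) = √(2 × 6.468 × 8.1) = √104.782 = 10.2363 m/s.
= 10.2363 ÷ 0.44704 = 22.898 mph.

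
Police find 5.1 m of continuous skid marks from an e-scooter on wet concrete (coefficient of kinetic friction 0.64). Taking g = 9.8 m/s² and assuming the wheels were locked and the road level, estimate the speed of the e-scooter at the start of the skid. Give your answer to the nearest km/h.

Initial speed ≈ 29 km/h

Deceleration a = μg = 0.64 × 9.8 = 6.272 m/s².
v = √(2a·d) = √(2 × 6.272 × 5.1) = √63.974 = 7.9984 m/s.
= 7.9984 × 3.6 = 28.794 km/h.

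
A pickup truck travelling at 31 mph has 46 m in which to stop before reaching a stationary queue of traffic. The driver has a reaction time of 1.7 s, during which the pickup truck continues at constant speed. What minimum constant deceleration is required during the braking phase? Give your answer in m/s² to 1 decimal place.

31 mph × 0.44704 = 13.8582 m/s.
Distance covered during reaction = 13.8582 × 1.7 = 23.559 m.
Distance available for braking: 46 − 23.559 = 22.441 m.
v² = 2a·d ⇒ a = v²/(2d) = 13.8582² / (2 × 22.441) = 192.050 / 44.882 = 4.2790 m/s².

Required deceleration ≈ 4.3 m/s²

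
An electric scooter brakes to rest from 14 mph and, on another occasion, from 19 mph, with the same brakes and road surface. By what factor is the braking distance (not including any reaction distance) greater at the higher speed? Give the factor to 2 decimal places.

Braking distance d = v²/(2a), so with a fixed, d ∝ v².
Factor = (19/14)² = 1.3571² = 1.8417.

Factor ≈ 1.84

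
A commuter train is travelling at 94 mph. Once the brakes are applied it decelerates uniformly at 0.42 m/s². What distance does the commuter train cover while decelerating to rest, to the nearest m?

94 mph × 0.44704 = 42.0218 m/s.
Braking distance = v²/(2a) = 42.0218² / (2 × 0.420) = 1765.832 / 0.840 = 2102.181 m.

Braking distance ≈ 2102 m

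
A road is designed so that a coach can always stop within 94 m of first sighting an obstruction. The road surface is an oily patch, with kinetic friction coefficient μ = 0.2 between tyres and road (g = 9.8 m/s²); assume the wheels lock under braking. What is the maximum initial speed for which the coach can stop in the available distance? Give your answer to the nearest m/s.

a = μg = 0.2 × 9.8 = 1.960 m/s².
v²/(2a) = d ⇒ v = √(2 × 1.960 × 94) = √368.48 = 19.1958 m/s.

Maximum speed ≈ 19 m/s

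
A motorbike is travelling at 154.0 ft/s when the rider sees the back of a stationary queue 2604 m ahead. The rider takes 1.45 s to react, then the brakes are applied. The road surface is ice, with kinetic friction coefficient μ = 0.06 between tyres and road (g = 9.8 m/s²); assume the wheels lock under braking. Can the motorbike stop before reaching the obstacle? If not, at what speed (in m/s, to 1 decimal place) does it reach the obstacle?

Yes — it stops about 662.4 m short of the obstacle, so it never reaches it

154 ft/s × 0.3048 = 46.9392 m/s.
a = μg = 0.06 × 9.8 = 0.588 m/s².
Reaction distance = 46.9392 × 1.45 = 68.062 m.
Braking distance = v²/(2a) = 2203.288 / 1.176 = 1873.544 m.
Total stopping distance = 68.062 + 1873.544 = 1941.606 m, vs 2604 m available — it stops with 2604 − 1941.606 = 662.394 m to spare.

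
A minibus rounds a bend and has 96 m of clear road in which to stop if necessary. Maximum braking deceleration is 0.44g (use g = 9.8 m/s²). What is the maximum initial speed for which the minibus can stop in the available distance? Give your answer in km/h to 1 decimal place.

Maximum speed ≈ 103.6 km/h

a = 0.44 × 9.8 = 4.312 m/s².
v²/(2a) = d ⇒ v = √(2 × 4.312 × 96) = √827.90 = 28.7733 m/s.
28.7733 m/s × 3.6 = 103.584 km/h.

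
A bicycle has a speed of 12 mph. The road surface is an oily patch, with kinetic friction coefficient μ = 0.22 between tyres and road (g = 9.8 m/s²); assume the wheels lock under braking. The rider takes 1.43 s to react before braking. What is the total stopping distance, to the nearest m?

12 mph × 0.44704 = 5.3645 m/s.
a = μg = 0.22 × 9.8 = 2.156 m/s².
Reaction distance = v·t_r = 5.3645 × 1.43 = 7.671 m.
Braking distance = v²/(2a) = 5.3645² / (2 × 2.156) = 28.778 / 4.312 = 6.674 m.
Total = 7.671 + 6.674 = 14.345 m.

Total stopping distance ≈ 14 m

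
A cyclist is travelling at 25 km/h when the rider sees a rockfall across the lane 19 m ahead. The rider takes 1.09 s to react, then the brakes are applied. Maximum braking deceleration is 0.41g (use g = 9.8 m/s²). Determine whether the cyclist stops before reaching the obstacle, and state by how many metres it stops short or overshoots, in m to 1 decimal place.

25 km/h ÷ 3.6 = 6.9444 m/s.
a = 0.41 × 9.8 = 4.018 m/s².
Reaction distance = 6.9444 × 1.09 = 7.569 m.
Braking distance = v²/(2a) = 48.225 / 8.036 = 6.001 m.
Total stopping distance = 7.569 + 6.001 = 13.570 m, vs 19 m available — it stops with 19 − 13.570 = 5.430 m to spare.

Yes — it stops 5.4 m short of the obstacle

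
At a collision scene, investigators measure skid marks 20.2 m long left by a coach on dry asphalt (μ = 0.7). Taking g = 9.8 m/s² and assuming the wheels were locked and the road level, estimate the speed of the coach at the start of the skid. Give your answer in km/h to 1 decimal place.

Deceleration a = μg = 0.7 × 9.8 = 6.860 m/s².
v = √(2a·d) = √(2 × 6.860 × 20.2) = √277.144 = 16.6476 m/s.
= 16.6476 × 3.6 = 59.931 km/h.

Initial speed ≈ 59.9 km/h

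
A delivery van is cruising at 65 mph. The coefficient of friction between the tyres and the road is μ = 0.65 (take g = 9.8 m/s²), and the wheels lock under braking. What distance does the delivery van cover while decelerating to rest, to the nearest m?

65 mph × 0.44704 = 29.0576 m/s.
a = μg = 0.65 × 9.8 = 6.370 m/s².
Braking distance = v²/(2a) = 29.0576² / (2 × 6.370) = 844.344 / 12.740 = 66.275 m.

Braking distance ≈ 66 m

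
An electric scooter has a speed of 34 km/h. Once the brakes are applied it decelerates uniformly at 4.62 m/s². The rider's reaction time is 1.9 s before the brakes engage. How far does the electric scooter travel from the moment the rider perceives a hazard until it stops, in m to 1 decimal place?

Total stopping distance ≈ 27.6 m

34 km/h ÷ 3.6 = 9.4444 m/s.
Reaction distance = v·t_r = 9.4444 × 1.9 = 17.944 m.
Braking distance = v²/(2a) = 9.4444² / (2 × 4.620) = 89.197 / 9.240 = 9.653 m.
Total = 17.944 + 9.653 = 27.597 m.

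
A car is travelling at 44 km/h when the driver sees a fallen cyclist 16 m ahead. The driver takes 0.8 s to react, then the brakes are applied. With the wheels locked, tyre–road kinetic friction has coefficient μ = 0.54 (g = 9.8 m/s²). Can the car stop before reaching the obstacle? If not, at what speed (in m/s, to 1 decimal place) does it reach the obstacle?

No — it strikes the obstacle at 9.1 m/s

44 km/h ÷ 3.6 = 12.2222 m/s.
a = μg = 0.54 × 9.8 = 5.292 m/s².
Reaction distance = 12.2222 × 0.8 = 9.778 m.
Braking distance needed to stop: v²/(2a) = 149.382 / 10.584 = 14.114 m, so total needed = 9.778 + 14.114 = 23.892 m > 16 m — it cannot stop.
Distance remaining when braking begins: 16 − 9.778 = 6.222 m.
v² = v₀² − 2a·d = 149.382 − 2 × 5.292 × 6.222 = 83.528 m²/s².
v = √83.528 = 9.139 m/s.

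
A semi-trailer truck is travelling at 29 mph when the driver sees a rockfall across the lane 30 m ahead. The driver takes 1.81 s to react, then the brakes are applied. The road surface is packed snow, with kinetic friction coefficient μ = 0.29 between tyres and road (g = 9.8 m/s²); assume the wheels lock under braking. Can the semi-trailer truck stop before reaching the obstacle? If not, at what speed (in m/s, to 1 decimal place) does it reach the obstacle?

No — it strikes the obstacle at 11.4 m/s

29 mph × 0.44704 = 12.9642 m/s.
a = μg = 0.29 × 9.8 = 2.842 m/s².
Reaction distance = 12.9642 × 1.81 = 23.465 m.
Braking distance needed to stop: v²/(2a) = 168.070 / 5.684 = 29.569 m, so total needed = 23.465 + 29.569 = 53.034 m > 30 m — it cannot stop.
Distance remaining when braking begins: 30 − 23.465 = 6.535 m.
v² = v₀² − 2a·d = 168.070 − 2 × 2.842 × 6.535 = 130.925 m²/s².
v = √130.925 = 11.442 m/s.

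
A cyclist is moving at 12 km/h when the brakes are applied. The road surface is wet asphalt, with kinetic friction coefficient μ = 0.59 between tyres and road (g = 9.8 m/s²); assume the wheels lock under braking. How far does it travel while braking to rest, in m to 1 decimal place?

Braking distance ≈ 1.0 m

12 km/h ÷ 3.6 = 3.3333 m/s.
a = μg = 0.59 × 9.8 = 5.782 m/s².
Braking distance = v²/(2a) = 3.3333² / (2 × 5.782) = 11.111 / 11.564 = 0.961 m.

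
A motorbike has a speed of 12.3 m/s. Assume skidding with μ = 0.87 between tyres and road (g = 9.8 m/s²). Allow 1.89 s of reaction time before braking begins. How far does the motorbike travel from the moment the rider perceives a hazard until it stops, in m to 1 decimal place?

Total stopping distance ≈ 32.1 m

a = μg = 0.87 × 9.8 = 8.526 m/s².
Reaction distance = v·t_r = 12.3000 × 1.89 = 23.247 m.
Braking distance = v²/(2a) = 12.3000² / (2 × 8.526) = 151.290 / 17.052 = 8.872 m.
Total = 23.247 + 8.872 = 32.119 m.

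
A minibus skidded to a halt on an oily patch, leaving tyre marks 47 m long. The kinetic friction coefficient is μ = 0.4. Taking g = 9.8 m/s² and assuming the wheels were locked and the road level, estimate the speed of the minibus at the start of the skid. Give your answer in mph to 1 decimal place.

Initial speed ≈ 42.9 mph

Deceleration a = μg = 0.4 × 9.8 = 3.920 m/s².
v = √(2a·d) = √(2 × 3.920 × 47) = √368.480 = 19.1958 m/s.
= 19.1958 ÷ 0.44704 = 42.940 mph.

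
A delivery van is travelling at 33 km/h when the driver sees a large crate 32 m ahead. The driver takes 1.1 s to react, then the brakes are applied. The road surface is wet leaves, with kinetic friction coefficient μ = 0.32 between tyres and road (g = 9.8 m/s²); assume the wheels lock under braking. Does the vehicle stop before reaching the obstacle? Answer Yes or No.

33 km/h ÷ 3.6 = 9.1667 m/s.
a = μg = 0.32 × 9.8 = 3.136 m/s².
Reaction distance = 9.1667 × 1.1 = 10.083 m.
Braking distance = v²/(2a) = 84.028 / 6.272 = 13.397 m.
Total stopping distance = 10.083 + 13.397 = 23.480 m, vs 32 m available — it stops with 32 − 23.480 = 8.520 m to spare.

Yes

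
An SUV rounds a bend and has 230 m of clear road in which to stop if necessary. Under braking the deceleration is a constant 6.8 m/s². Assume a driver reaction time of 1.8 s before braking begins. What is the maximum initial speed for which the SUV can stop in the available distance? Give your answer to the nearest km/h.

Maximum speed ≈ 162 km/h

Stopping distance: v·t_r + v²/(2a) = 230 with t_r = 1.8 s and a = 6.800 m/s².
So v² + 24.480 v − 3128.00 = 0.
Positive root: v = −a·t_r + √((a·t_r)² + 2a·d) = −12.240 + √(149.818 + 3128.00) = 45.0122 m/s.
45.0122 m/s × 3.6 = 162.044 km/h.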